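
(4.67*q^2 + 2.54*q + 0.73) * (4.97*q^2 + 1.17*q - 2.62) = 23.2099*q^4 + 18.0877*q^3 - 5.6355*q^2 - 5.8007*q - 1.9126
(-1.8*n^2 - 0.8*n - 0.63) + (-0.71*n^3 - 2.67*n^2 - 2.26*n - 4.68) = -0.71*n^3 - 4.47*n^2 - 3.06*n - 5.31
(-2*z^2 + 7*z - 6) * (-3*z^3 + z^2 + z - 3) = 6*z^5 - 23*z^4 + 23*z^3 + 7*z^2 - 27*z + 18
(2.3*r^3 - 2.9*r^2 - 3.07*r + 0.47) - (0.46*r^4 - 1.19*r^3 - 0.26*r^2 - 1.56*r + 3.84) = -0.46*r^4 + 3.49*r^3 - 2.64*r^2 - 1.51*r - 3.37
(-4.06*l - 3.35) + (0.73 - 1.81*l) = -5.87*l - 2.62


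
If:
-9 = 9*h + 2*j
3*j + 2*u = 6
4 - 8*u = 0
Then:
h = -37/27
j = 5/3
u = 1/2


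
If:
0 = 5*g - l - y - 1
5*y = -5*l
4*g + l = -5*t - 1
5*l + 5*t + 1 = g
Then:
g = 1/5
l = 1/4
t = -41/100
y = -1/4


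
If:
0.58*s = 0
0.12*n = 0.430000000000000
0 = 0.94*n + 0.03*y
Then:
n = 3.58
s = 0.00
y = -112.28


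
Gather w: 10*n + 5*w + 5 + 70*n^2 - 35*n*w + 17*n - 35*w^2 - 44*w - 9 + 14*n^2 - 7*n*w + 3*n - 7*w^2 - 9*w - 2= 84*n^2 + 30*n - 42*w^2 + w*(-42*n - 48) - 6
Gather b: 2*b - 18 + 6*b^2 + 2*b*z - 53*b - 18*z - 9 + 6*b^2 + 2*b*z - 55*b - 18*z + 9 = 12*b^2 + b*(4*z - 106) - 36*z - 18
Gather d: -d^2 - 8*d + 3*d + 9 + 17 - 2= -d^2 - 5*d + 24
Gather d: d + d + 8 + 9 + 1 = 2*d + 18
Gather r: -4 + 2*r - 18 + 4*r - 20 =6*r - 42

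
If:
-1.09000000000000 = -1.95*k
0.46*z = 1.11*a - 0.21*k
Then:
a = 0.414414414414414*z + 0.105751905751906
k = 0.56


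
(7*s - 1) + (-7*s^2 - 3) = -7*s^2 + 7*s - 4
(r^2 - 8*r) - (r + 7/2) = r^2 - 9*r - 7/2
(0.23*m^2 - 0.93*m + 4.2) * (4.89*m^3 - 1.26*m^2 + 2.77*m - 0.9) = 1.1247*m^5 - 4.8375*m^4 + 22.3469*m^3 - 8.0751*m^2 + 12.471*m - 3.78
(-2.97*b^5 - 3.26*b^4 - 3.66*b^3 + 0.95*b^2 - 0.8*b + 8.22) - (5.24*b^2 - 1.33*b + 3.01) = -2.97*b^5 - 3.26*b^4 - 3.66*b^3 - 4.29*b^2 + 0.53*b + 5.21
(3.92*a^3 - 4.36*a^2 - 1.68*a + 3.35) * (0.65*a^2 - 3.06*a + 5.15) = 2.548*a^5 - 14.8292*a^4 + 32.4376*a^3 - 15.1357*a^2 - 18.903*a + 17.2525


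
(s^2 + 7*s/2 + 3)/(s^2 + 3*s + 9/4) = 2*(s + 2)/(2*s + 3)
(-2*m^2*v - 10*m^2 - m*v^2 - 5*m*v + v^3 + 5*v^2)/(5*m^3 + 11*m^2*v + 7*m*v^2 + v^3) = (-2*m*v - 10*m + v^2 + 5*v)/(5*m^2 + 6*m*v + v^2)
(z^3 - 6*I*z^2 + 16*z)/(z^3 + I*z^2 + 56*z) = (z^2 - 6*I*z + 16)/(z^2 + I*z + 56)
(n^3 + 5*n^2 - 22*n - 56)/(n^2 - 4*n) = n + 9 + 14/n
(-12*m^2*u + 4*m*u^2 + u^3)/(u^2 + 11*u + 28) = u*(-12*m^2 + 4*m*u + u^2)/(u^2 + 11*u + 28)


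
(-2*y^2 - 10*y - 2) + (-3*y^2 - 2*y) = -5*y^2 - 12*y - 2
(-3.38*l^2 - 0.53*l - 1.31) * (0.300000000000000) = -1.014*l^2 - 0.159*l - 0.393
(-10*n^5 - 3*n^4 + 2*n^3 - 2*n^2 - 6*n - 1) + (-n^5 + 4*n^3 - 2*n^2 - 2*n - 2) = -11*n^5 - 3*n^4 + 6*n^3 - 4*n^2 - 8*n - 3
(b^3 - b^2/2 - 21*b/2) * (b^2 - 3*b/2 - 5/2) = b^5 - 2*b^4 - 49*b^3/4 + 17*b^2 + 105*b/4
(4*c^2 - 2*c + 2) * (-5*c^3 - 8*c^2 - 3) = -20*c^5 - 22*c^4 + 6*c^3 - 28*c^2 + 6*c - 6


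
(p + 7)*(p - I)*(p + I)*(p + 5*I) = p^4 + 7*p^3 + 5*I*p^3 + p^2 + 35*I*p^2 + 7*p + 5*I*p + 35*I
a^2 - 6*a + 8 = (a - 4)*(a - 2)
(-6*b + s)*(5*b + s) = -30*b^2 - b*s + s^2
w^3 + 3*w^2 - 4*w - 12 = (w - 2)*(w + 2)*(w + 3)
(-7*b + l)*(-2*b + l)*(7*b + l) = 98*b^3 - 49*b^2*l - 2*b*l^2 + l^3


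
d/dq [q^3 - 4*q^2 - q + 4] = 3*q^2 - 8*q - 1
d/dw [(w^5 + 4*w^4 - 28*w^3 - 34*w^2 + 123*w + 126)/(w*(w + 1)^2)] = 2*(w^5 + 3*w^4 + 3*w^3 - 14*w^2 - 126*w - 63)/(w^2*(w^2 + 2*w + 1))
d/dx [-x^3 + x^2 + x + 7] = -3*x^2 + 2*x + 1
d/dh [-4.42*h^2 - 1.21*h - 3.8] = -8.84*h - 1.21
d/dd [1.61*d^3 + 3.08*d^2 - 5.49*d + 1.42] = 4.83*d^2 + 6.16*d - 5.49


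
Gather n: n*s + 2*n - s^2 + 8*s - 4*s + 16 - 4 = n*(s + 2) - s^2 + 4*s + 12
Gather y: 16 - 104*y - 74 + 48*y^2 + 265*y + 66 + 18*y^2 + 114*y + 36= 66*y^2 + 275*y + 44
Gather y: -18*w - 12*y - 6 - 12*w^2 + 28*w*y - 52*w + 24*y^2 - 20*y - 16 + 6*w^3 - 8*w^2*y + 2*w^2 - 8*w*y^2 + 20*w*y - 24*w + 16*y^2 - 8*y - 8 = 6*w^3 - 10*w^2 - 94*w + y^2*(40 - 8*w) + y*(-8*w^2 + 48*w - 40) - 30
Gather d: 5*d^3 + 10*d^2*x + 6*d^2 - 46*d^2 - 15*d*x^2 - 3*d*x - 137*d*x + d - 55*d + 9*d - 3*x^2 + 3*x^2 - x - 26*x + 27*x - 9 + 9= 5*d^3 + d^2*(10*x - 40) + d*(-15*x^2 - 140*x - 45)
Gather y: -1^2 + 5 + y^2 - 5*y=y^2 - 5*y + 4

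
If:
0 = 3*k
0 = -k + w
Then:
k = 0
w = 0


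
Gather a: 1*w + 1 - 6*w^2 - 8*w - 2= -6*w^2 - 7*w - 1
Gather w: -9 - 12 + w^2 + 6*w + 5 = w^2 + 6*w - 16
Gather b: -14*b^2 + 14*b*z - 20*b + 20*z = -14*b^2 + b*(14*z - 20) + 20*z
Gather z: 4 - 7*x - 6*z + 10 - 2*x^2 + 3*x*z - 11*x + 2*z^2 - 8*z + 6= -2*x^2 - 18*x + 2*z^2 + z*(3*x - 14) + 20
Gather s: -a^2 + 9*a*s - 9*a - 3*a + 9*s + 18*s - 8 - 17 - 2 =-a^2 - 12*a + s*(9*a + 27) - 27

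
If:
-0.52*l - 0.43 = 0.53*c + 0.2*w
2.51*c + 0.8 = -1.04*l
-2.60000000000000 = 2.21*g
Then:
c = 0.275862068965517*w + 0.0413793103448276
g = -1.18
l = -0.6657824933687*w - 0.869098143236074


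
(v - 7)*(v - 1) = v^2 - 8*v + 7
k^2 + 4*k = k*(k + 4)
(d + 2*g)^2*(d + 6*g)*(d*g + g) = d^4*g + 10*d^3*g^2 + d^3*g + 28*d^2*g^3 + 10*d^2*g^2 + 24*d*g^4 + 28*d*g^3 + 24*g^4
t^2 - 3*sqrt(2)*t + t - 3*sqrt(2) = (t + 1)*(t - 3*sqrt(2))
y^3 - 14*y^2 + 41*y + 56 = (y - 8)*(y - 7)*(y + 1)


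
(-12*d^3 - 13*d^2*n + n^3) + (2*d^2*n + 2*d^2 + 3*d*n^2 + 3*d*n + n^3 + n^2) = -12*d^3 - 11*d^2*n + 2*d^2 + 3*d*n^2 + 3*d*n + 2*n^3 + n^2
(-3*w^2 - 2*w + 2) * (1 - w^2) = 3*w^4 + 2*w^3 - 5*w^2 - 2*w + 2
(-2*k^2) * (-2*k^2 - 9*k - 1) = 4*k^4 + 18*k^3 + 2*k^2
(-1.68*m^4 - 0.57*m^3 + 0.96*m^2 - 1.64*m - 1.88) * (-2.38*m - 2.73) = 3.9984*m^5 + 5.943*m^4 - 0.7287*m^3 + 1.2824*m^2 + 8.9516*m + 5.1324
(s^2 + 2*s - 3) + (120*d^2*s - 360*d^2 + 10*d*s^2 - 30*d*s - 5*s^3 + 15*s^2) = 120*d^2*s - 360*d^2 + 10*d*s^2 - 30*d*s - 5*s^3 + 16*s^2 + 2*s - 3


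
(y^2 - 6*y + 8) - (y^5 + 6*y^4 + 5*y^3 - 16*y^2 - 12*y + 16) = -y^5 - 6*y^4 - 5*y^3 + 17*y^2 + 6*y - 8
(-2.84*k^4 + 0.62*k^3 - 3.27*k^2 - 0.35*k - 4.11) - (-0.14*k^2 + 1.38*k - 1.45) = -2.84*k^4 + 0.62*k^3 - 3.13*k^2 - 1.73*k - 2.66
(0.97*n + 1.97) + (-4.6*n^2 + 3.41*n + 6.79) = -4.6*n^2 + 4.38*n + 8.76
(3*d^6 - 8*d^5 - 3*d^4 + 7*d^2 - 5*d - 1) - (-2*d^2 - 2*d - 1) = 3*d^6 - 8*d^5 - 3*d^4 + 9*d^2 - 3*d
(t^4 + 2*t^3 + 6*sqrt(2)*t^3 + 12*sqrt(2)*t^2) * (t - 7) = t^5 - 5*t^4 + 6*sqrt(2)*t^4 - 30*sqrt(2)*t^3 - 14*t^3 - 84*sqrt(2)*t^2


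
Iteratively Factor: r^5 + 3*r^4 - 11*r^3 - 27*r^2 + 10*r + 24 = (r + 4)*(r^4 - r^3 - 7*r^2 + r + 6) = (r - 1)*(r + 4)*(r^3 - 7*r - 6) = (r - 3)*(r - 1)*(r + 4)*(r^2 + 3*r + 2) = (r - 3)*(r - 1)*(r + 2)*(r + 4)*(r + 1)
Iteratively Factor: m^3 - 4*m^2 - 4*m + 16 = (m + 2)*(m^2 - 6*m + 8) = (m - 4)*(m + 2)*(m - 2)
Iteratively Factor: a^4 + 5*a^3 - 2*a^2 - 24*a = (a - 2)*(a^3 + 7*a^2 + 12*a) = a*(a - 2)*(a^2 + 7*a + 12) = a*(a - 2)*(a + 4)*(a + 3)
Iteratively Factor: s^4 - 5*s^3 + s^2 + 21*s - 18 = (s + 2)*(s^3 - 7*s^2 + 15*s - 9) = (s - 3)*(s + 2)*(s^2 - 4*s + 3) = (s - 3)*(s - 1)*(s + 2)*(s - 3)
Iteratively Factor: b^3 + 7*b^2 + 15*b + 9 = (b + 1)*(b^2 + 6*b + 9) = (b + 1)*(b + 3)*(b + 3)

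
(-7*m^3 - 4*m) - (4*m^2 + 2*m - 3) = -7*m^3 - 4*m^2 - 6*m + 3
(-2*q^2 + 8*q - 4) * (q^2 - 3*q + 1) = -2*q^4 + 14*q^3 - 30*q^2 + 20*q - 4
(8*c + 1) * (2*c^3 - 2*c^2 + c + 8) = 16*c^4 - 14*c^3 + 6*c^2 + 65*c + 8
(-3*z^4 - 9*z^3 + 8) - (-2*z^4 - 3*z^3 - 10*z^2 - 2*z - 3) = -z^4 - 6*z^3 + 10*z^2 + 2*z + 11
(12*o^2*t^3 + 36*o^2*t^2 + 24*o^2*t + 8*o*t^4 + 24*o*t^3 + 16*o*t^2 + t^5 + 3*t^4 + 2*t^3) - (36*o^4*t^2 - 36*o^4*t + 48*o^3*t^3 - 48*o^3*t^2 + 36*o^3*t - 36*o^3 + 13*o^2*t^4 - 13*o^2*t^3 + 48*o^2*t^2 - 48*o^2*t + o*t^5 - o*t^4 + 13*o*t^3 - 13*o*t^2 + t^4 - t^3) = -36*o^4*t^2 + 36*o^4*t - 48*o^3*t^3 + 48*o^3*t^2 - 36*o^3*t + 36*o^3 - 13*o^2*t^4 + 25*o^2*t^3 - 12*o^2*t^2 + 72*o^2*t - o*t^5 + 9*o*t^4 + 11*o*t^3 + 29*o*t^2 + t^5 + 2*t^4 + 3*t^3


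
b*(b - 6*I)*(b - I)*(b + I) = b^4 - 6*I*b^3 + b^2 - 6*I*b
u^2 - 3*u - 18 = (u - 6)*(u + 3)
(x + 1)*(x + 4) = x^2 + 5*x + 4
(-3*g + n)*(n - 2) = -3*g*n + 6*g + n^2 - 2*n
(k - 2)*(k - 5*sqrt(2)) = k^2 - 5*sqrt(2)*k - 2*k + 10*sqrt(2)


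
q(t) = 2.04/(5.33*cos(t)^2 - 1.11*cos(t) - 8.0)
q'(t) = 2.04*(10.66*sin(t)*cos(t) - 1.11*sin(t))/(5.33*cos(t)^2 - 1.11*cos(t) - 8.0)^2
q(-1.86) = -0.28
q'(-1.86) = 0.15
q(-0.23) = -0.51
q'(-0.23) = -0.27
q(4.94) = -0.26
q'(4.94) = -0.04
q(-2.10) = -0.34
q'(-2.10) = 0.31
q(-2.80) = -0.92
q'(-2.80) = 1.54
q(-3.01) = -1.23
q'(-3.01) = 1.13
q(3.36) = -1.11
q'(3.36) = 1.51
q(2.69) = -0.76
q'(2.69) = -1.32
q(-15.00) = -0.50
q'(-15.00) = 0.73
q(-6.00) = -0.49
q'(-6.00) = 0.30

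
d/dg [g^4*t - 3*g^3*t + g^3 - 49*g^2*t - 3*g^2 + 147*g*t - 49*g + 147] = 4*g^3*t - 9*g^2*t + 3*g^2 - 98*g*t - 6*g + 147*t - 49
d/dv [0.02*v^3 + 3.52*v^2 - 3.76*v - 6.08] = 0.06*v^2 + 7.04*v - 3.76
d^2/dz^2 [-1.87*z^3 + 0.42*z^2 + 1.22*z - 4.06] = 0.84 - 11.22*z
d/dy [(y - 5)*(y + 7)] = 2*y + 2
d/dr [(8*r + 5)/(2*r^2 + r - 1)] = (16*r^2 + 8*r - (4*r + 1)*(8*r + 5) - 8)/(2*r^2 + r - 1)^2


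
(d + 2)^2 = d^2 + 4*d + 4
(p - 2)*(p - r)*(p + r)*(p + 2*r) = p^4 + 2*p^3*r - 2*p^3 - p^2*r^2 - 4*p^2*r - 2*p*r^3 + 2*p*r^2 + 4*r^3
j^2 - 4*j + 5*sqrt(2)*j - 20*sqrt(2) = (j - 4)*(j + 5*sqrt(2))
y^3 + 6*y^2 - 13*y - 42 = (y - 3)*(y + 2)*(y + 7)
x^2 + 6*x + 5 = (x + 1)*(x + 5)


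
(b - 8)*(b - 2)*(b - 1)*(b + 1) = b^4 - 10*b^3 + 15*b^2 + 10*b - 16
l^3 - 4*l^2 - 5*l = l*(l - 5)*(l + 1)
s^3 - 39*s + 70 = (s - 5)*(s - 2)*(s + 7)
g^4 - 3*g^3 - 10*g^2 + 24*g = g*(g - 4)*(g - 2)*(g + 3)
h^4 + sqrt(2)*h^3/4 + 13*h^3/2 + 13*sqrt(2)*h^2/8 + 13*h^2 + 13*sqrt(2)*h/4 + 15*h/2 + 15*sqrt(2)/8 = (h + 5/2)*(h + 3)*(sqrt(2)*h/2 + sqrt(2)/2)*(sqrt(2)*h + 1/2)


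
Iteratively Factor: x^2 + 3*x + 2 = (x + 1)*(x + 2)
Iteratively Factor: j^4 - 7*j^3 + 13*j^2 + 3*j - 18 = (j - 3)*(j^3 - 4*j^2 + j + 6) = (j - 3)^2*(j^2 - j - 2) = (j - 3)^2*(j + 1)*(j - 2)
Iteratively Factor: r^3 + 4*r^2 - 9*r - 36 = (r + 3)*(r^2 + r - 12) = (r + 3)*(r + 4)*(r - 3)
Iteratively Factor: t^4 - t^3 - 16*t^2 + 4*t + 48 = (t + 3)*(t^3 - 4*t^2 - 4*t + 16) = (t - 4)*(t + 3)*(t^2 - 4) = (t - 4)*(t - 2)*(t + 3)*(t + 2)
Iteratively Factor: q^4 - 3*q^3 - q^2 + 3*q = (q - 3)*(q^3 - q) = (q - 3)*(q + 1)*(q^2 - q) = q*(q - 3)*(q + 1)*(q - 1)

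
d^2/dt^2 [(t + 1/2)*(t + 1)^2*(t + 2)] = 12*t^2 + 27*t + 14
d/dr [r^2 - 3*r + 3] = 2*r - 3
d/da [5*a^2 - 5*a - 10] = 10*a - 5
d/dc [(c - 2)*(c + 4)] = 2*c + 2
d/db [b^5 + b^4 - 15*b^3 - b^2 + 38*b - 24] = 5*b^4 + 4*b^3 - 45*b^2 - 2*b + 38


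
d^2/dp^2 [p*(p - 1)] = 2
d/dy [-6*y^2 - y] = -12*y - 1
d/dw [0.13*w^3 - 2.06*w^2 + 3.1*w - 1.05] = 0.39*w^2 - 4.12*w + 3.1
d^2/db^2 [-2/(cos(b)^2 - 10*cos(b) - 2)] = (-8*sin(b)^4 + 220*sin(b)^2 - 35*cos(b) + 15*cos(3*b) + 196)/(sin(b)^2 + 10*cos(b) + 1)^3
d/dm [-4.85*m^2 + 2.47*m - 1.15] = 2.47 - 9.7*m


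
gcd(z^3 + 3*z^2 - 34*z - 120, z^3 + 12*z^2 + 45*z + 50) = z + 5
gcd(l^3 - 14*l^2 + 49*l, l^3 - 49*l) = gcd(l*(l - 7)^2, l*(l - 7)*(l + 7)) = l^2 - 7*l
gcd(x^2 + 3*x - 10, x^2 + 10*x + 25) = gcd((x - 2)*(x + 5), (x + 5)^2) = x + 5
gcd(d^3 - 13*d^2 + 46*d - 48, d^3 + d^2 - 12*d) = d - 3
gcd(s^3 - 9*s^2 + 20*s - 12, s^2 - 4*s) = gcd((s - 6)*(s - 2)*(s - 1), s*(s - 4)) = 1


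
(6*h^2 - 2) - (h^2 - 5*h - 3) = 5*h^2 + 5*h + 1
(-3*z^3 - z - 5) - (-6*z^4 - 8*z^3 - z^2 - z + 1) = 6*z^4 + 5*z^3 + z^2 - 6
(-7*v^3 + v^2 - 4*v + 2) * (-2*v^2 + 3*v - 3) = 14*v^5 - 23*v^4 + 32*v^3 - 19*v^2 + 18*v - 6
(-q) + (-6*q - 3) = -7*q - 3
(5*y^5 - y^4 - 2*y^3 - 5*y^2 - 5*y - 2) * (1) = 5*y^5 - y^4 - 2*y^3 - 5*y^2 - 5*y - 2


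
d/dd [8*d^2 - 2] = 16*d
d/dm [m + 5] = 1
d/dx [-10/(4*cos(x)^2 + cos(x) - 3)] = -10*(8*cos(x) + 1)*sin(x)/(4*cos(x)^2 + cos(x) - 3)^2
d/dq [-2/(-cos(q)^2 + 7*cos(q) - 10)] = 2*(2*cos(q) - 7)*sin(q)/(cos(q)^2 - 7*cos(q) + 10)^2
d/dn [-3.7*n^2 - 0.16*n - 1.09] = -7.4*n - 0.16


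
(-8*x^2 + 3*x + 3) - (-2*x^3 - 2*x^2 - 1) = 2*x^3 - 6*x^2 + 3*x + 4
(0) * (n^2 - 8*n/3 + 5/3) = 0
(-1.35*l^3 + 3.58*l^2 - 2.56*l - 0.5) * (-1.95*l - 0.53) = 2.6325*l^4 - 6.2655*l^3 + 3.0946*l^2 + 2.3318*l + 0.265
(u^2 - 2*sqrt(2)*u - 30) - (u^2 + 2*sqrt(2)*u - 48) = -4*sqrt(2)*u + 18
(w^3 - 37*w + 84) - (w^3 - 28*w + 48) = 36 - 9*w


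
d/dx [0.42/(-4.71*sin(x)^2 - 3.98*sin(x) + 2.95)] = (3.9564*sin(x) + 1.6716)*cos(x)/(4.71*sin(x)^2 + 3.98*sin(x) - 2.95)^2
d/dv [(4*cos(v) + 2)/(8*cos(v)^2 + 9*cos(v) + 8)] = 2*(16*cos(v)^2 + 16*cos(v) - 7)*sin(v)/(-8*sin(v)^2 + 9*cos(v) + 16)^2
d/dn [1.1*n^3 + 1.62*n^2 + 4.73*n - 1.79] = 3.3*n^2 + 3.24*n + 4.73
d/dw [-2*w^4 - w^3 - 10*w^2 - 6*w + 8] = -8*w^3 - 3*w^2 - 20*w - 6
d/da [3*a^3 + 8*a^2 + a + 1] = 9*a^2 + 16*a + 1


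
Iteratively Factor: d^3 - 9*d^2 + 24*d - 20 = (d - 2)*(d^2 - 7*d + 10) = (d - 2)^2*(d - 5)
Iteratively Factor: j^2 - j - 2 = (j + 1)*(j - 2)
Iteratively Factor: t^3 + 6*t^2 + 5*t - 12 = (t + 4)*(t^2 + 2*t - 3) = (t - 1)*(t + 4)*(t + 3)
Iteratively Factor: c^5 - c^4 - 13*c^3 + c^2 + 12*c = (c + 1)*(c^4 - 2*c^3 - 11*c^2 + 12*c) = c*(c + 1)*(c^3 - 2*c^2 - 11*c + 12) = c*(c - 1)*(c + 1)*(c^2 - c - 12) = c*(c - 1)*(c + 1)*(c + 3)*(c - 4)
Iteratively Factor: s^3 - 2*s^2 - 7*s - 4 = (s - 4)*(s^2 + 2*s + 1) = (s - 4)*(s + 1)*(s + 1)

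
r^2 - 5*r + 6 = (r - 3)*(r - 2)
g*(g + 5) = g^2 + 5*g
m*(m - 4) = m^2 - 4*m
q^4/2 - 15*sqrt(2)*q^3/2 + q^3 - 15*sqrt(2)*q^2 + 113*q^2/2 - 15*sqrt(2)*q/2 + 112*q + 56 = (q - 8*sqrt(2))*(q - 7*sqrt(2))*(sqrt(2)*q/2 + sqrt(2)/2)^2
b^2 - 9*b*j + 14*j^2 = (b - 7*j)*(b - 2*j)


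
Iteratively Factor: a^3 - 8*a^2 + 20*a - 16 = (a - 4)*(a^2 - 4*a + 4) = (a - 4)*(a - 2)*(a - 2)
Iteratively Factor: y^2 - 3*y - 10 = (y + 2)*(y - 5)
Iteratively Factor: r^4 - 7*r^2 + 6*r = (r + 3)*(r^3 - 3*r^2 + 2*r) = (r - 2)*(r + 3)*(r^2 - r) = r*(r - 2)*(r + 3)*(r - 1)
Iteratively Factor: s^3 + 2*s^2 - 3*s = (s + 3)*(s^2 - s) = (s - 1)*(s + 3)*(s)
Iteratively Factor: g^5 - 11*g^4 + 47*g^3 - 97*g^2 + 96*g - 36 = (g - 2)*(g^4 - 9*g^3 + 29*g^2 - 39*g + 18) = (g - 2)*(g - 1)*(g^3 - 8*g^2 + 21*g - 18) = (g - 3)*(g - 2)*(g - 1)*(g^2 - 5*g + 6) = (g - 3)^2*(g - 2)*(g - 1)*(g - 2)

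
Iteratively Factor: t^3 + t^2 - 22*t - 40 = (t + 4)*(t^2 - 3*t - 10) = (t + 2)*(t + 4)*(t - 5)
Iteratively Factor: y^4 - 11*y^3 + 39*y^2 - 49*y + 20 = (y - 5)*(y^3 - 6*y^2 + 9*y - 4) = (y - 5)*(y - 4)*(y^2 - 2*y + 1) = (y - 5)*(y - 4)*(y - 1)*(y - 1)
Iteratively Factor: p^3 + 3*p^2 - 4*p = (p)*(p^2 + 3*p - 4) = p*(p + 4)*(p - 1)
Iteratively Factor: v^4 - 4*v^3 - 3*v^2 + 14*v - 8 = (v - 1)*(v^3 - 3*v^2 - 6*v + 8) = (v - 4)*(v - 1)*(v^2 + v - 2) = (v - 4)*(v - 1)^2*(v + 2)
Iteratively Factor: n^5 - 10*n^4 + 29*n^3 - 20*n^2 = (n)*(n^4 - 10*n^3 + 29*n^2 - 20*n) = n*(n - 4)*(n^3 - 6*n^2 + 5*n) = n*(n - 5)*(n - 4)*(n^2 - n) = n*(n - 5)*(n - 4)*(n - 1)*(n)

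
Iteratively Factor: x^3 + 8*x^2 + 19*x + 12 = (x + 3)*(x^2 + 5*x + 4) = (x + 3)*(x + 4)*(x + 1)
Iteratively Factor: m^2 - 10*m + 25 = (m - 5)*(m - 5)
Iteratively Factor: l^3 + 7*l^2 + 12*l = (l)*(l^2 + 7*l + 12) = l*(l + 3)*(l + 4)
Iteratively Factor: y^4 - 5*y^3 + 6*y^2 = (y)*(y^3 - 5*y^2 + 6*y) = y*(y - 3)*(y^2 - 2*y) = y*(y - 3)*(y - 2)*(y)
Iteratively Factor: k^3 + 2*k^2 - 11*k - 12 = (k + 4)*(k^2 - 2*k - 3) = (k + 1)*(k + 4)*(k - 3)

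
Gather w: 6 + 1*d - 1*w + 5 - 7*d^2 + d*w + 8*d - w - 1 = -7*d^2 + 9*d + w*(d - 2) + 10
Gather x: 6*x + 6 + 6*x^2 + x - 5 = 6*x^2 + 7*x + 1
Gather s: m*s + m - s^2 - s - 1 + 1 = m - s^2 + s*(m - 1)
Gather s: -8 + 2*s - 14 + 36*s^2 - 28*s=36*s^2 - 26*s - 22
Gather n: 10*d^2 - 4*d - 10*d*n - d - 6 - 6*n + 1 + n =10*d^2 - 5*d + n*(-10*d - 5) - 5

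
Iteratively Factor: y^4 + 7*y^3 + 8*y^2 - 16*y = (y + 4)*(y^3 + 3*y^2 - 4*y) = (y + 4)^2*(y^2 - y) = y*(y + 4)^2*(y - 1)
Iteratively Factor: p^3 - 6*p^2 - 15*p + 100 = (p - 5)*(p^2 - p - 20) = (p - 5)*(p + 4)*(p - 5)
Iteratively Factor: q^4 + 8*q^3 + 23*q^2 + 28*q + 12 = (q + 2)*(q^3 + 6*q^2 + 11*q + 6) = (q + 1)*(q + 2)*(q^2 + 5*q + 6) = (q + 1)*(q + 2)^2*(q + 3)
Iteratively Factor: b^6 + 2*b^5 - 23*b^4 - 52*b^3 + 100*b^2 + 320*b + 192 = (b - 3)*(b^5 + 5*b^4 - 8*b^3 - 76*b^2 - 128*b - 64) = (b - 3)*(b + 4)*(b^4 + b^3 - 12*b^2 - 28*b - 16) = (b - 3)*(b + 2)*(b + 4)*(b^3 - b^2 - 10*b - 8) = (b - 4)*(b - 3)*(b + 2)*(b + 4)*(b^2 + 3*b + 2) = (b - 4)*(b - 3)*(b + 2)^2*(b + 4)*(b + 1)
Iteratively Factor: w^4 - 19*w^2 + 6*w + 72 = (w + 4)*(w^3 - 4*w^2 - 3*w + 18) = (w + 2)*(w + 4)*(w^2 - 6*w + 9) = (w - 3)*(w + 2)*(w + 4)*(w - 3)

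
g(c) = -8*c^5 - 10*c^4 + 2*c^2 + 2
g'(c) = -40*c^4 - 40*c^3 + 4*c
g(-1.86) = 67.33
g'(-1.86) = -228.80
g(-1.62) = 27.64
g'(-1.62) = -111.92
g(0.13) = 2.03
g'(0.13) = 0.42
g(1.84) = -274.58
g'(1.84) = -700.31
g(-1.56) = 21.55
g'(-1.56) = -91.28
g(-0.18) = 2.06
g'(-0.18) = -0.53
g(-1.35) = 8.30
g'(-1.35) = -39.85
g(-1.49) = 15.90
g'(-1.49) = -70.80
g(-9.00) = 406946.00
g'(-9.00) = -233316.00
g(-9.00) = 406946.00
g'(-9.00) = -233316.00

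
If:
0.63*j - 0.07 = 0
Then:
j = 0.11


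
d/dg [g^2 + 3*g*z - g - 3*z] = 2*g + 3*z - 1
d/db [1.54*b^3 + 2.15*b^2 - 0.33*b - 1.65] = 4.62*b^2 + 4.3*b - 0.33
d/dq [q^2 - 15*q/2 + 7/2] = 2*q - 15/2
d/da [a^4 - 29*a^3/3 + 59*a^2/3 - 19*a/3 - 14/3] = 4*a^3 - 29*a^2 + 118*a/3 - 19/3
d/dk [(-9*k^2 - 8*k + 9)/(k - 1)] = (-9*k^2 + 18*k - 1)/(k^2 - 2*k + 1)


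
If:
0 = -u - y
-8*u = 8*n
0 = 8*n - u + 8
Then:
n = -8/9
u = 8/9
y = -8/9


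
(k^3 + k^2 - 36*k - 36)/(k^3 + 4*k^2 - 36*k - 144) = (k + 1)/(k + 4)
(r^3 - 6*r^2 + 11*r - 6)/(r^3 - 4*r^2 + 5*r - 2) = (r - 3)/(r - 1)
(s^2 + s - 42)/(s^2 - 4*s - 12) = (s + 7)/(s + 2)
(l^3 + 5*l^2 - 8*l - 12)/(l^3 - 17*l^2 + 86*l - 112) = (l^2 + 7*l + 6)/(l^2 - 15*l + 56)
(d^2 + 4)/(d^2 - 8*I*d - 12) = (d + 2*I)/(d - 6*I)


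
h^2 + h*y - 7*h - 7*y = (h - 7)*(h + y)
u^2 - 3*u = u*(u - 3)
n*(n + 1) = n^2 + n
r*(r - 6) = r^2 - 6*r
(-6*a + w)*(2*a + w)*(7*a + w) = -84*a^3 - 40*a^2*w + 3*a*w^2 + w^3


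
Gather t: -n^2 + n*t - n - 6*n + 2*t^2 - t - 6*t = -n^2 - 7*n + 2*t^2 + t*(n - 7)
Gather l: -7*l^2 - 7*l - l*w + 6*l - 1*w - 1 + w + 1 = -7*l^2 + l*(-w - 1)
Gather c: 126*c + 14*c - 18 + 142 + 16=140*c + 140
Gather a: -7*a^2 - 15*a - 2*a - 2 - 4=-7*a^2 - 17*a - 6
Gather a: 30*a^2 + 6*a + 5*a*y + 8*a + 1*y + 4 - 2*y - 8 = 30*a^2 + a*(5*y + 14) - y - 4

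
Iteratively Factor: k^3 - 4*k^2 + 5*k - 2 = (k - 1)*(k^2 - 3*k + 2) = (k - 1)^2*(k - 2)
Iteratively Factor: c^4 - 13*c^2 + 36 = (c + 3)*(c^3 - 3*c^2 - 4*c + 12) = (c - 2)*(c + 3)*(c^2 - c - 6) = (c - 3)*(c - 2)*(c + 3)*(c + 2)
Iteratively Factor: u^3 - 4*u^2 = (u)*(u^2 - 4*u) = u*(u - 4)*(u)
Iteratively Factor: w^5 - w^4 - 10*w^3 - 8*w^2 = (w)*(w^4 - w^3 - 10*w^2 - 8*w) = w^2*(w^3 - w^2 - 10*w - 8) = w^2*(w + 1)*(w^2 - 2*w - 8) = w^2*(w + 1)*(w + 2)*(w - 4)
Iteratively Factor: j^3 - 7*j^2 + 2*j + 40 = (j + 2)*(j^2 - 9*j + 20) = (j - 5)*(j + 2)*(j - 4)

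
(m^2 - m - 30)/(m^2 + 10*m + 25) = (m - 6)/(m + 5)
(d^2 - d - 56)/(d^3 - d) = (d^2 - d - 56)/(d^3 - d)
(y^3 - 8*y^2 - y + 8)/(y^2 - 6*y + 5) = (y^2 - 7*y - 8)/(y - 5)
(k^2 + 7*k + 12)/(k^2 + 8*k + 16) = (k + 3)/(k + 4)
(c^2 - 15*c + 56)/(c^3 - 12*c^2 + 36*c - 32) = (c - 7)/(c^2 - 4*c + 4)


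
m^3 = m^3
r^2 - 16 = (r - 4)*(r + 4)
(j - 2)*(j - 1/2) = j^2 - 5*j/2 + 1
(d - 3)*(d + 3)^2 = d^3 + 3*d^2 - 9*d - 27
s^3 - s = s*(s - 1)*(s + 1)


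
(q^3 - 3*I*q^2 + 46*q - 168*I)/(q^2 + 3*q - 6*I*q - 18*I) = (q^2 + 3*I*q + 28)/(q + 3)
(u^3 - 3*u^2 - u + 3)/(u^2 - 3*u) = u - 1/u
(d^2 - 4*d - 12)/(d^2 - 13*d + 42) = (d + 2)/(d - 7)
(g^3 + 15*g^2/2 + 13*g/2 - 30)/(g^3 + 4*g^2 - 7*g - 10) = (g^2 + 5*g/2 - 6)/(g^2 - g - 2)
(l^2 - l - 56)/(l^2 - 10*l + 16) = (l + 7)/(l - 2)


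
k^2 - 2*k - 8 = (k - 4)*(k + 2)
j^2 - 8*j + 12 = (j - 6)*(j - 2)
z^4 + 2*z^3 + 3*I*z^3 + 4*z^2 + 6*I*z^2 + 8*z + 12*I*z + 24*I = (z + 2)*(z - 2*I)*(z + 2*I)*(z + 3*I)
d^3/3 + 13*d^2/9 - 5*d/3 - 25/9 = (d/3 + 1/3)*(d - 5/3)*(d + 5)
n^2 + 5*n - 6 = (n - 1)*(n + 6)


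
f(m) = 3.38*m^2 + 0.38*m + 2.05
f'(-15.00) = -101.02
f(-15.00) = 756.85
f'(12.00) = 81.50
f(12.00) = 493.33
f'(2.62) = 18.09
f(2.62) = 26.25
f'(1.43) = 10.05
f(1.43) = 9.51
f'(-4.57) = -30.51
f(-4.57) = 70.90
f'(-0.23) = -1.17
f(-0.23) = 2.14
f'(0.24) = 2.00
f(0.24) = 2.34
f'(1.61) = 11.26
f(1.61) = 11.42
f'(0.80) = 5.79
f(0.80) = 4.52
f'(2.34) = 16.20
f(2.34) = 21.45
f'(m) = 6.76*m + 0.38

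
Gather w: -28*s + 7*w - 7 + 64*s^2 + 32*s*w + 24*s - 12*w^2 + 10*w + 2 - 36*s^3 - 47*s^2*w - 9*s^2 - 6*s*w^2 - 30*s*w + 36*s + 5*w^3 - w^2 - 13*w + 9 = -36*s^3 + 55*s^2 + 32*s + 5*w^3 + w^2*(-6*s - 13) + w*(-47*s^2 + 2*s + 4) + 4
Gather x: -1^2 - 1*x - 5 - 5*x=-6*x - 6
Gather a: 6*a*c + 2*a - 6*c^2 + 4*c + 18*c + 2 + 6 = a*(6*c + 2) - 6*c^2 + 22*c + 8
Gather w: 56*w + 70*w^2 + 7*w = 70*w^2 + 63*w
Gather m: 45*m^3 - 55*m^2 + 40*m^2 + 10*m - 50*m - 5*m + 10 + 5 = 45*m^3 - 15*m^2 - 45*m + 15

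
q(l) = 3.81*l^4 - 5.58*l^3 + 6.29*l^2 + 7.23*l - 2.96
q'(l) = 15.24*l^3 - 16.74*l^2 + 12.58*l + 7.23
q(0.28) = -0.54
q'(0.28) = 9.77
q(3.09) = 262.15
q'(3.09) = 335.90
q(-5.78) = 5495.31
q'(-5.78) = -3567.59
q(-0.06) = -3.37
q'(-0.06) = 6.41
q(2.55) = 124.95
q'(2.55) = 183.16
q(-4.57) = 2289.78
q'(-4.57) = -1854.44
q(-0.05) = -3.31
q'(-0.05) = 6.56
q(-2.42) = 226.14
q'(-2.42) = -337.24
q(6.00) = 3999.34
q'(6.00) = 2771.91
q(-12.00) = 89462.44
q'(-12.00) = -28889.01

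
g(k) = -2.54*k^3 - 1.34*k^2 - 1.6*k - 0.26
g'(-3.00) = -62.14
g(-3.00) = 61.06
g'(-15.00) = -1675.90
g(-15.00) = 8294.74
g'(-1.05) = -7.19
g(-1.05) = 2.88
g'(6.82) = -374.30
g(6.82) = -879.22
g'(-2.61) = -46.51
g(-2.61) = 39.95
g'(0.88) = -9.86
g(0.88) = -4.44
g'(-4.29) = -130.34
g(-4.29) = 182.48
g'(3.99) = -133.60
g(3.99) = -189.32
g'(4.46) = -165.13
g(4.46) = -259.39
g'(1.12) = -14.16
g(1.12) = -7.30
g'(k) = -7.62*k^2 - 2.68*k - 1.6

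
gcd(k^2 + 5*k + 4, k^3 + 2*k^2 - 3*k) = 1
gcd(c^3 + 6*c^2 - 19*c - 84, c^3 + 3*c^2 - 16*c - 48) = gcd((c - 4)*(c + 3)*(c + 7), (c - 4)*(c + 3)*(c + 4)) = c^2 - c - 12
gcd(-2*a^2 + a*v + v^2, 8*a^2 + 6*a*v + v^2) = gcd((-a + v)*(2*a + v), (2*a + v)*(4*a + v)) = 2*a + v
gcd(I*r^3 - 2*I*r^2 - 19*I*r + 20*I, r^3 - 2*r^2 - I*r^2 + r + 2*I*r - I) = r - 1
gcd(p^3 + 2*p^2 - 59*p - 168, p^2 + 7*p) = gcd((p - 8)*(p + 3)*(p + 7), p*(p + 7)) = p + 7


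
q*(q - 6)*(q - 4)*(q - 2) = q^4 - 12*q^3 + 44*q^2 - 48*q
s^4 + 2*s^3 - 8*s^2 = s^2*(s - 2)*(s + 4)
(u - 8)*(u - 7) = u^2 - 15*u + 56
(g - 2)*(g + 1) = g^2 - g - 2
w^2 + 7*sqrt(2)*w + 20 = (w + 2*sqrt(2))*(w + 5*sqrt(2))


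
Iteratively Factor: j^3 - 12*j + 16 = (j - 2)*(j^2 + 2*j - 8) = (j - 2)^2*(j + 4)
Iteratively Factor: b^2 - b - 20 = (b - 5)*(b + 4)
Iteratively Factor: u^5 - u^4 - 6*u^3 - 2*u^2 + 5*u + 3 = (u - 3)*(u^4 + 2*u^3 - 2*u - 1) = (u - 3)*(u + 1)*(u^3 + u^2 - u - 1) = (u - 3)*(u + 1)^2*(u^2 - 1) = (u - 3)*(u + 1)^3*(u - 1)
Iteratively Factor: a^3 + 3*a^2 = (a)*(a^2 + 3*a) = a^2*(a + 3)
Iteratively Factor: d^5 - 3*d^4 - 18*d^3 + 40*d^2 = (d - 5)*(d^4 + 2*d^3 - 8*d^2) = (d - 5)*(d + 4)*(d^3 - 2*d^2) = d*(d - 5)*(d + 4)*(d^2 - 2*d) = d*(d - 5)*(d - 2)*(d + 4)*(d)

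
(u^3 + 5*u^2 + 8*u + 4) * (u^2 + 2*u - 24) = u^5 + 7*u^4 - 6*u^3 - 100*u^2 - 184*u - 96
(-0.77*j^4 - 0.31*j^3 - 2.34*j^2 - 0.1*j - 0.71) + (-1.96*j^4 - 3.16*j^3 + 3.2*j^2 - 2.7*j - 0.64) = -2.73*j^4 - 3.47*j^3 + 0.86*j^2 - 2.8*j - 1.35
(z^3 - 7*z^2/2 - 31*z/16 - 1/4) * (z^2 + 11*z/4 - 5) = z^5 - 3*z^4/4 - 265*z^3/16 + 763*z^2/64 + 9*z + 5/4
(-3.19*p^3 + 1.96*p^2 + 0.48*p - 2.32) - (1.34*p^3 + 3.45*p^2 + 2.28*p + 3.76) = -4.53*p^3 - 1.49*p^2 - 1.8*p - 6.08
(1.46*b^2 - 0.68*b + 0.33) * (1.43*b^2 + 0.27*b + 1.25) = 2.0878*b^4 - 0.5782*b^3 + 2.1133*b^2 - 0.7609*b + 0.4125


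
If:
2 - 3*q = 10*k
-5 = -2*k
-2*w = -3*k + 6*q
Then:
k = 5/2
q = -23/3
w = 107/4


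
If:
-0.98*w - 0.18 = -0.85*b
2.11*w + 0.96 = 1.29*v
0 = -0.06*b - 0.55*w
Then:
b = 0.19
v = 0.71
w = -0.02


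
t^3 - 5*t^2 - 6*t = t*(t - 6)*(t + 1)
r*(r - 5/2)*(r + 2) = r^3 - r^2/2 - 5*r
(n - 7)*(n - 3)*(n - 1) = n^3 - 11*n^2 + 31*n - 21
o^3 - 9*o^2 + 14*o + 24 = (o - 6)*(o - 4)*(o + 1)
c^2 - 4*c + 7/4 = (c - 7/2)*(c - 1/2)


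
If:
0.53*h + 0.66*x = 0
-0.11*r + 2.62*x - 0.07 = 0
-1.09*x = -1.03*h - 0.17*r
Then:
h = -0.08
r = 0.90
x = 0.06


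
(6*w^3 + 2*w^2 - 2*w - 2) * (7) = 42*w^3 + 14*w^2 - 14*w - 14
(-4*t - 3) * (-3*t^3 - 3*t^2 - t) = 12*t^4 + 21*t^3 + 13*t^2 + 3*t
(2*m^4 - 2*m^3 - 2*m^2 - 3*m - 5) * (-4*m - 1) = -8*m^5 + 6*m^4 + 10*m^3 + 14*m^2 + 23*m + 5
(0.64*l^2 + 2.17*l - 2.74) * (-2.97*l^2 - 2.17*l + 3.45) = -1.9008*l^4 - 7.8337*l^3 + 5.6369*l^2 + 13.4323*l - 9.453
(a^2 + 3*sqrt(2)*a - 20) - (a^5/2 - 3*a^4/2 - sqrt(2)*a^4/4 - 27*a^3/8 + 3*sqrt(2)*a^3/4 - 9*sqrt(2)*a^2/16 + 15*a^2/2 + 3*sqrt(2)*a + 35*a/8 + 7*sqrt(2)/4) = -a^5/2 + sqrt(2)*a^4/4 + 3*a^4/2 - 3*sqrt(2)*a^3/4 + 27*a^3/8 - 13*a^2/2 + 9*sqrt(2)*a^2/16 - 35*a/8 - 20 - 7*sqrt(2)/4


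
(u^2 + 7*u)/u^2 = (u + 7)/u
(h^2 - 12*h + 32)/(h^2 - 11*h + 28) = (h - 8)/(h - 7)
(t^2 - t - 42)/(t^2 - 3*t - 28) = (t + 6)/(t + 4)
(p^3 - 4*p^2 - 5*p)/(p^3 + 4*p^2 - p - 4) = p*(p - 5)/(p^2 + 3*p - 4)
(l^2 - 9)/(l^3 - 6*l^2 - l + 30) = (l + 3)/(l^2 - 3*l - 10)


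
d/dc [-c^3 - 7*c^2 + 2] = c*(-3*c - 14)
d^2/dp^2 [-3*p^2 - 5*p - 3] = -6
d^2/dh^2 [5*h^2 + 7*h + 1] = 10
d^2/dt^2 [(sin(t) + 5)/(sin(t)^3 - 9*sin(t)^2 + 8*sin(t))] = 2*(-2*sin(t)^3 - 11*sin(t)^2 + 215*sin(t) - 668 - 415/sin(t) + 760/sin(t)^2 - 320/sin(t)^3)/((sin(t) - 8)^3*(sin(t) - 1)^2)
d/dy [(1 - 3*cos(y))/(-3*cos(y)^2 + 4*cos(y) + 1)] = (9*cos(y)^2 - 6*cos(y) + 7)*sin(y)/(3*sin(y)^2 + 4*cos(y) - 2)^2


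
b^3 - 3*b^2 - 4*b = b*(b - 4)*(b + 1)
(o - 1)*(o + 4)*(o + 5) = o^3 + 8*o^2 + 11*o - 20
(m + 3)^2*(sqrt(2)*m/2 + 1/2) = sqrt(2)*m^3/2 + m^2/2 + 3*sqrt(2)*m^2 + 3*m + 9*sqrt(2)*m/2 + 9/2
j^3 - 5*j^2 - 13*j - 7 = (j - 7)*(j + 1)^2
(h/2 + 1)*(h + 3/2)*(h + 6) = h^3/2 + 19*h^2/4 + 12*h + 9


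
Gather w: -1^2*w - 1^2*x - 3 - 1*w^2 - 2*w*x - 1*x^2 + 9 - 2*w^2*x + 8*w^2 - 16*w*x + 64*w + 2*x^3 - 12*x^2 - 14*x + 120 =w^2*(7 - 2*x) + w*(63 - 18*x) + 2*x^3 - 13*x^2 - 15*x + 126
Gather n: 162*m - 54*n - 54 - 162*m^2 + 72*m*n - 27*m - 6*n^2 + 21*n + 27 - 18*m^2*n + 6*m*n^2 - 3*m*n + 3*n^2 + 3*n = -162*m^2 + 135*m + n^2*(6*m - 3) + n*(-18*m^2 + 69*m - 30) - 27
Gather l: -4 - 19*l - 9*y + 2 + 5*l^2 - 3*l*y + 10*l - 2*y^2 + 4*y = 5*l^2 + l*(-3*y - 9) - 2*y^2 - 5*y - 2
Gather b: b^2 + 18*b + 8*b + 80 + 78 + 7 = b^2 + 26*b + 165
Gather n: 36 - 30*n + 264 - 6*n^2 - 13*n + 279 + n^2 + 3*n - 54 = -5*n^2 - 40*n + 525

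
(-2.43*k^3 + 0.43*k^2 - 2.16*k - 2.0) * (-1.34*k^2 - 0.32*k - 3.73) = 3.2562*k^5 + 0.2014*k^4 + 11.8207*k^3 + 1.7673*k^2 + 8.6968*k + 7.46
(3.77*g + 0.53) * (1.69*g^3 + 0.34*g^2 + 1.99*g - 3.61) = 6.3713*g^4 + 2.1775*g^3 + 7.6825*g^2 - 12.555*g - 1.9133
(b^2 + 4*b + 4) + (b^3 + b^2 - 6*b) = b^3 + 2*b^2 - 2*b + 4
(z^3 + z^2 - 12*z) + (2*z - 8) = z^3 + z^2 - 10*z - 8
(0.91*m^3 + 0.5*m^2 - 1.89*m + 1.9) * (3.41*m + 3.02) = 3.1031*m^4 + 4.4532*m^3 - 4.9349*m^2 + 0.7712*m + 5.738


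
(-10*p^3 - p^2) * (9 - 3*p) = 30*p^4 - 87*p^3 - 9*p^2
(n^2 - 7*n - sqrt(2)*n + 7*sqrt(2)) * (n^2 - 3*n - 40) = n^4 - 10*n^3 - sqrt(2)*n^3 - 19*n^2 + 10*sqrt(2)*n^2 + 19*sqrt(2)*n + 280*n - 280*sqrt(2)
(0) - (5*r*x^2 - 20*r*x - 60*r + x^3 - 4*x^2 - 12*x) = -5*r*x^2 + 20*r*x + 60*r - x^3 + 4*x^2 + 12*x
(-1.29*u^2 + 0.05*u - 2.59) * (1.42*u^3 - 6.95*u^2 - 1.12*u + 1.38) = -1.8318*u^5 + 9.0365*u^4 - 2.5805*u^3 + 16.1643*u^2 + 2.9698*u - 3.5742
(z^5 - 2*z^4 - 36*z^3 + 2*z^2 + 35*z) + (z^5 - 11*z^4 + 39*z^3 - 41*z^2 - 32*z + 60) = 2*z^5 - 13*z^4 + 3*z^3 - 39*z^2 + 3*z + 60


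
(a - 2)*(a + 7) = a^2 + 5*a - 14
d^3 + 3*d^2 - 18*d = d*(d - 3)*(d + 6)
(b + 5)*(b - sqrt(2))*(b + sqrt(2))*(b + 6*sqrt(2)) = b^4 + 5*b^3 + 6*sqrt(2)*b^3 - 2*b^2 + 30*sqrt(2)*b^2 - 12*sqrt(2)*b - 10*b - 60*sqrt(2)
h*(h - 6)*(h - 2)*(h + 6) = h^4 - 2*h^3 - 36*h^2 + 72*h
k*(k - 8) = k^2 - 8*k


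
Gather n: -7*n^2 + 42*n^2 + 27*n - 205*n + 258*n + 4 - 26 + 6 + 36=35*n^2 + 80*n + 20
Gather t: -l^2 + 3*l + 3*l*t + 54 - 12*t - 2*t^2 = -l^2 + 3*l - 2*t^2 + t*(3*l - 12) + 54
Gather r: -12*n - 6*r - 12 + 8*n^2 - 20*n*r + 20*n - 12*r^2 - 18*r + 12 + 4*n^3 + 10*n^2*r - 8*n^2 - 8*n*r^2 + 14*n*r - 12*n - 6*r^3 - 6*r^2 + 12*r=4*n^3 - 4*n - 6*r^3 + r^2*(-8*n - 18) + r*(10*n^2 - 6*n - 12)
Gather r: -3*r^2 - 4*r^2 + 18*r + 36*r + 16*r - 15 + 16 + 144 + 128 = -7*r^2 + 70*r + 273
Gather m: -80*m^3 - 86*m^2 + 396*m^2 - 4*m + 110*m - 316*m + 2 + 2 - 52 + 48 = -80*m^3 + 310*m^2 - 210*m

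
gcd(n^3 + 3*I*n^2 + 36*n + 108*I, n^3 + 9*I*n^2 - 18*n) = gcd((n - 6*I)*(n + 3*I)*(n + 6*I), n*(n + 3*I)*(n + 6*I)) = n^2 + 9*I*n - 18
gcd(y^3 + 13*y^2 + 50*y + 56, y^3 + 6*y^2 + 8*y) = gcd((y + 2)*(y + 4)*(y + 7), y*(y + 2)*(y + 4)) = y^2 + 6*y + 8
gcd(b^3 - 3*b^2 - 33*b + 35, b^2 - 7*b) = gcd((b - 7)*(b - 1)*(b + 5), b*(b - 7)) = b - 7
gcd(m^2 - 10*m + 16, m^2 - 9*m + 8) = m - 8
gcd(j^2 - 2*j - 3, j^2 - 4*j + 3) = j - 3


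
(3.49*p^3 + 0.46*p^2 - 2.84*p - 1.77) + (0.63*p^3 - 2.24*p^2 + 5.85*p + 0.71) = 4.12*p^3 - 1.78*p^2 + 3.01*p - 1.06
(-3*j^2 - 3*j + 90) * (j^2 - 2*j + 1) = -3*j^4 + 3*j^3 + 93*j^2 - 183*j + 90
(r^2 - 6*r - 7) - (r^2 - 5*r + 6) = -r - 13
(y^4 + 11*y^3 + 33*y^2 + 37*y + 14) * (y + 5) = y^5 + 16*y^4 + 88*y^3 + 202*y^2 + 199*y + 70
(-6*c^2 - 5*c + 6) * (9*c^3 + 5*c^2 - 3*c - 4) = -54*c^5 - 75*c^4 + 47*c^3 + 69*c^2 + 2*c - 24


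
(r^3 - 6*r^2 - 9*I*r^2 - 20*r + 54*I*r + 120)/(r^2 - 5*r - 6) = (r^2 - 9*I*r - 20)/(r + 1)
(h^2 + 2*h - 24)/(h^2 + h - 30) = (h - 4)/(h - 5)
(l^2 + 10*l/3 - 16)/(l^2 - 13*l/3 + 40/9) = 3*(l + 6)/(3*l - 5)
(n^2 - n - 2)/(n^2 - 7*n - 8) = (n - 2)/(n - 8)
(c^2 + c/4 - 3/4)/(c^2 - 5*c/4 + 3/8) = 2*(c + 1)/(2*c - 1)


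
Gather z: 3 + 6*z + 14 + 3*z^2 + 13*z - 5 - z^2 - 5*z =2*z^2 + 14*z + 12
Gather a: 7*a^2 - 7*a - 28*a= 7*a^2 - 35*a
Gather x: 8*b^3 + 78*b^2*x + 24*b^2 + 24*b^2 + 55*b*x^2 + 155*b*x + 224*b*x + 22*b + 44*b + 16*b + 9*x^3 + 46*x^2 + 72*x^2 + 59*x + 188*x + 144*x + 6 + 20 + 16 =8*b^3 + 48*b^2 + 82*b + 9*x^3 + x^2*(55*b + 118) + x*(78*b^2 + 379*b + 391) + 42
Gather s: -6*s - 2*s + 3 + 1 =4 - 8*s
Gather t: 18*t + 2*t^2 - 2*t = 2*t^2 + 16*t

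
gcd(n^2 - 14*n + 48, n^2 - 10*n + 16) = n - 8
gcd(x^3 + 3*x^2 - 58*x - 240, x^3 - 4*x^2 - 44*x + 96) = x^2 - 2*x - 48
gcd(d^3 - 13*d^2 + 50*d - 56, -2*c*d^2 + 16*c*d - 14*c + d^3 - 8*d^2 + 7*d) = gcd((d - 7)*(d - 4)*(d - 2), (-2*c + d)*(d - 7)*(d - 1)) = d - 7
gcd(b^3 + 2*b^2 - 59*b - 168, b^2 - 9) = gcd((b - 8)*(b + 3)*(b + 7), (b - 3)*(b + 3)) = b + 3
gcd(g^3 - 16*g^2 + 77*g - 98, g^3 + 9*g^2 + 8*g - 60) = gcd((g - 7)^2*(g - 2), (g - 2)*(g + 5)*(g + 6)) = g - 2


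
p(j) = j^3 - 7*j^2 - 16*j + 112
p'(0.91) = -26.26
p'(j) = 3*j^2 - 14*j - 16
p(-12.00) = -2432.00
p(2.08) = 57.43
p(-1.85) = 111.31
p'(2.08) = -32.14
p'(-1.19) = 4.91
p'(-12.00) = 584.00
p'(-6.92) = 224.54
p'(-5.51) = 152.22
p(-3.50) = 39.38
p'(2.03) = -32.06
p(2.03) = 59.04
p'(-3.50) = 69.75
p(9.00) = 130.00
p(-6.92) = -443.86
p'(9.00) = 101.00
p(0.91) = 92.40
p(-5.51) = -179.64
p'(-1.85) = 20.17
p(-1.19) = 119.44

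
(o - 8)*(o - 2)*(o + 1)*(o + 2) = o^4 - 7*o^3 - 12*o^2 + 28*o + 32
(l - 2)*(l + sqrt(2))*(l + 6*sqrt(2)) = l^3 - 2*l^2 + 7*sqrt(2)*l^2 - 14*sqrt(2)*l + 12*l - 24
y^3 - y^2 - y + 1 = (y - 1)^2*(y + 1)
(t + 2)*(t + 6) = t^2 + 8*t + 12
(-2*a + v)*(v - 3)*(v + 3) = -2*a*v^2 + 18*a + v^3 - 9*v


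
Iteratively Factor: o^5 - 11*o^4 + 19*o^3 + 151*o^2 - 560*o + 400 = (o + 4)*(o^4 - 15*o^3 + 79*o^2 - 165*o + 100) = (o - 1)*(o + 4)*(o^3 - 14*o^2 + 65*o - 100) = (o - 4)*(o - 1)*(o + 4)*(o^2 - 10*o + 25) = (o - 5)*(o - 4)*(o - 1)*(o + 4)*(o - 5)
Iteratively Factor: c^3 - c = (c - 1)*(c^2 + c) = (c - 1)*(c + 1)*(c)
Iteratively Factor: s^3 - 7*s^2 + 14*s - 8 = (s - 2)*(s^2 - 5*s + 4) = (s - 2)*(s - 1)*(s - 4)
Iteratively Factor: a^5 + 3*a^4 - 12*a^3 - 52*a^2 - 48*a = (a + 2)*(a^4 + a^3 - 14*a^2 - 24*a) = (a + 2)*(a + 3)*(a^3 - 2*a^2 - 8*a) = (a + 2)^2*(a + 3)*(a^2 - 4*a) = (a - 4)*(a + 2)^2*(a + 3)*(a)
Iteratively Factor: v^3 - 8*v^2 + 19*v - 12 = (v - 4)*(v^2 - 4*v + 3) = (v - 4)*(v - 3)*(v - 1)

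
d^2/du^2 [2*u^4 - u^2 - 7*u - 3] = 24*u^2 - 2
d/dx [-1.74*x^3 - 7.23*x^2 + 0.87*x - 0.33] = -5.22*x^2 - 14.46*x + 0.87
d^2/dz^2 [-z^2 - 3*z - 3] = -2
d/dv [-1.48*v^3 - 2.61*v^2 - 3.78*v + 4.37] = -4.44*v^2 - 5.22*v - 3.78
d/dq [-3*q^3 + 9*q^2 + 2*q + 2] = -9*q^2 + 18*q + 2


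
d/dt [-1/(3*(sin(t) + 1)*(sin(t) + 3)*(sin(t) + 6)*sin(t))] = 2*(2*sin(t)^3 + 15*sin(t)^2 + 27*sin(t) + 9)*cos(t)/(3*(sin(t) + 1)^2*(sin(t) + 3)^2*(sin(t) + 6)^2*sin(t)^2)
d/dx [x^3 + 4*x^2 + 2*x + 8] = 3*x^2 + 8*x + 2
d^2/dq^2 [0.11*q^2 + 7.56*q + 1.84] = 0.220000000000000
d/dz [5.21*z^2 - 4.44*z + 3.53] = 10.42*z - 4.44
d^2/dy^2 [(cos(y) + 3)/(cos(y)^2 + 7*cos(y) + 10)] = (-9*(1 - cos(2*y))^2*cos(y) - 5*(1 - cos(2*y))^2 + 703*cos(y) + 102*cos(2*y) - 9*cos(3*y) + 2*cos(5*y) + 498)/(4*(cos(y) + 2)^3*(cos(y) + 5)^3)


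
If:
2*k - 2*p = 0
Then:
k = p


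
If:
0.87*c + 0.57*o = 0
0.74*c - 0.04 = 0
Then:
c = 0.05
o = -0.08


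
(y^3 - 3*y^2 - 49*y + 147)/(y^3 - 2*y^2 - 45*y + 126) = (y - 7)/(y - 6)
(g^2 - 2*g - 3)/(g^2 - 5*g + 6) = (g + 1)/(g - 2)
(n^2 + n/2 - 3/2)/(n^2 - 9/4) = 2*(n - 1)/(2*n - 3)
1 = 1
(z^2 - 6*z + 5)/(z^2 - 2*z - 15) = (z - 1)/(z + 3)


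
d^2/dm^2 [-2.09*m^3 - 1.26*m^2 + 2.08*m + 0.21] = -12.54*m - 2.52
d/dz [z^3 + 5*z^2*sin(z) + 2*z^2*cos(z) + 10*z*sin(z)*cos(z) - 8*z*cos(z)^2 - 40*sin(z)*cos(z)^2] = -2*z^2*sin(z) + 5*z^2*cos(z) + 3*z^2 + 10*z*sin(z) + 8*z*sin(2*z) + 4*z*cos(z) + 10*z*cos(2*z) + 5*sin(2*z) - 10*cos(z) - 4*cos(2*z) - 30*cos(3*z) - 4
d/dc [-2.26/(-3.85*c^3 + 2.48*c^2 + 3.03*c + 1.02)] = (-26.103*c^2 + 11.2096*c + 6.8478)/(-3.85*c^3 + 2.48*c^2 + 3.03*c + 1.02)^2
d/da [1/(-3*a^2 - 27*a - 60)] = (2*a + 9)/(3*(a^2 + 9*a + 20)^2)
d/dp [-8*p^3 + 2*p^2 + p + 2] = -24*p^2 + 4*p + 1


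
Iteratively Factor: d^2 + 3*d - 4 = (d + 4)*(d - 1)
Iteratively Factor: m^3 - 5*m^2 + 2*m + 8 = (m - 4)*(m^2 - m - 2) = (m - 4)*(m - 2)*(m + 1)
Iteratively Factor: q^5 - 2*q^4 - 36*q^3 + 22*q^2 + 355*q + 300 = (q - 5)*(q^4 + 3*q^3 - 21*q^2 - 83*q - 60) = (q - 5)*(q + 1)*(q^3 + 2*q^2 - 23*q - 60) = (q - 5)*(q + 1)*(q + 4)*(q^2 - 2*q - 15) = (q - 5)^2*(q + 1)*(q + 4)*(q + 3)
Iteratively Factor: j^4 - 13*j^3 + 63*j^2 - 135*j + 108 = (j - 4)*(j^3 - 9*j^2 + 27*j - 27) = (j - 4)*(j - 3)*(j^2 - 6*j + 9) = (j - 4)*(j - 3)^2*(j - 3)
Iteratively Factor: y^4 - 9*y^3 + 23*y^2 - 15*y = (y)*(y^3 - 9*y^2 + 23*y - 15) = y*(y - 3)*(y^2 - 6*y + 5) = y*(y - 3)*(y - 1)*(y - 5)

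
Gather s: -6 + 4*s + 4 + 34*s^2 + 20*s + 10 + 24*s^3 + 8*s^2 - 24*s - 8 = 24*s^3 + 42*s^2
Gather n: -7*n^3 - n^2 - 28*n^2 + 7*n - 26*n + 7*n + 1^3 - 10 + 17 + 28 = -7*n^3 - 29*n^2 - 12*n + 36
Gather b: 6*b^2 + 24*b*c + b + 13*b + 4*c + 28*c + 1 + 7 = 6*b^2 + b*(24*c + 14) + 32*c + 8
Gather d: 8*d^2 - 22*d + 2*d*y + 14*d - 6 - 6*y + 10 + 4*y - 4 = 8*d^2 + d*(2*y - 8) - 2*y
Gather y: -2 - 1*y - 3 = -y - 5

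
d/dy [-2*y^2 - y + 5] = -4*y - 1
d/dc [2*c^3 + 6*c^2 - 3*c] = 6*c^2 + 12*c - 3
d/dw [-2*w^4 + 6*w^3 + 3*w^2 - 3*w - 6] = -8*w^3 + 18*w^2 + 6*w - 3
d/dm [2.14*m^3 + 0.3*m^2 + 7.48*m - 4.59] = 6.42*m^2 + 0.6*m + 7.48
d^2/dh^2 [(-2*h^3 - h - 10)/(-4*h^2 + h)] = 4*(9*h^3 + 240*h^2 - 60*h + 5)/(h^3*(64*h^3 - 48*h^2 + 12*h - 1))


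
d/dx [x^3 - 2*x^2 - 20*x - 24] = 3*x^2 - 4*x - 20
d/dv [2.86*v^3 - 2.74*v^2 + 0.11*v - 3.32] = 8.58*v^2 - 5.48*v + 0.11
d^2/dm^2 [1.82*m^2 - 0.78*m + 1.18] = 3.64000000000000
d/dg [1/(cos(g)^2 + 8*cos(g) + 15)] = 2*(cos(g) + 4)*sin(g)/(cos(g)^2 + 8*cos(g) + 15)^2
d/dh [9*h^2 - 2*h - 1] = 18*h - 2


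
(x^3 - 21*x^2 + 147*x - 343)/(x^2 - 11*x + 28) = (x^2 - 14*x + 49)/(x - 4)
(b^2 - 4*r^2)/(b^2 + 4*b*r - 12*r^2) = (b + 2*r)/(b + 6*r)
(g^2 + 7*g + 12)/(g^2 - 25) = (g^2 + 7*g + 12)/(g^2 - 25)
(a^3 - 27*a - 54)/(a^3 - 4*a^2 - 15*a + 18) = (a + 3)/(a - 1)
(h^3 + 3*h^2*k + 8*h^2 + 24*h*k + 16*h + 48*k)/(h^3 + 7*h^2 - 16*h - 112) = (h^2 + 3*h*k + 4*h + 12*k)/(h^2 + 3*h - 28)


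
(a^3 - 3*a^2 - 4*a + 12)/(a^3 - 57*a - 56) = (-a^3 + 3*a^2 + 4*a - 12)/(-a^3 + 57*a + 56)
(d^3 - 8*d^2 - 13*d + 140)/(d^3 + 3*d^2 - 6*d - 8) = (d^2 - 12*d + 35)/(d^2 - d - 2)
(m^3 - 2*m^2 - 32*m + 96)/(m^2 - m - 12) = (m^2 + 2*m - 24)/(m + 3)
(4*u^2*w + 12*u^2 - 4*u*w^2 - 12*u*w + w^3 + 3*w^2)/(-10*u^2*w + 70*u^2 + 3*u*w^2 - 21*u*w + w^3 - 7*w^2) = (-2*u*w - 6*u + w^2 + 3*w)/(5*u*w - 35*u + w^2 - 7*w)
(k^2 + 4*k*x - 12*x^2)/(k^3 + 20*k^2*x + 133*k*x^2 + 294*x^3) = (k - 2*x)/(k^2 + 14*k*x + 49*x^2)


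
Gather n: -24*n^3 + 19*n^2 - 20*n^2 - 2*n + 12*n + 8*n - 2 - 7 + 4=-24*n^3 - n^2 + 18*n - 5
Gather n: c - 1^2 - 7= c - 8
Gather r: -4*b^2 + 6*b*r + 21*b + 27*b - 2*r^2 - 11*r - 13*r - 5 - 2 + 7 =-4*b^2 + 48*b - 2*r^2 + r*(6*b - 24)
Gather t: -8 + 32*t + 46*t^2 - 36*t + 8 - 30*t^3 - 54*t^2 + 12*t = -30*t^3 - 8*t^2 + 8*t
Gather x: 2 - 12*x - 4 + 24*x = 12*x - 2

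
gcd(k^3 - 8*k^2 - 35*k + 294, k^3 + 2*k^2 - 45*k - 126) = k^2 - k - 42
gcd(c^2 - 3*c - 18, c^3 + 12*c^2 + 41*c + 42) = c + 3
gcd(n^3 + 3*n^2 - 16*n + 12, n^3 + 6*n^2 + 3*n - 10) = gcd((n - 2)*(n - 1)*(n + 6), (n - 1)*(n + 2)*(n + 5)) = n - 1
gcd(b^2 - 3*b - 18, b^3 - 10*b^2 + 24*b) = b - 6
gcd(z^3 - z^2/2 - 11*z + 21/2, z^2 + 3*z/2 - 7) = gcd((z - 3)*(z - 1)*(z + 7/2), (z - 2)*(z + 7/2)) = z + 7/2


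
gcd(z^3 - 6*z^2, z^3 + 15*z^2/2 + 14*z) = z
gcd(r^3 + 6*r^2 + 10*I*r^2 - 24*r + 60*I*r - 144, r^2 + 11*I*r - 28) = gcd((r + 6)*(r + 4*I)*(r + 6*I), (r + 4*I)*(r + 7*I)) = r + 4*I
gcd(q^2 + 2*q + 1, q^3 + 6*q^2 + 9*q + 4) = q^2 + 2*q + 1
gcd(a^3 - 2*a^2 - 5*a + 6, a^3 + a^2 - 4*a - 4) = a + 2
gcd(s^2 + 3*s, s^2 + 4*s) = s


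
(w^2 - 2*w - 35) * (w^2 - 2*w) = w^4 - 4*w^3 - 31*w^2 + 70*w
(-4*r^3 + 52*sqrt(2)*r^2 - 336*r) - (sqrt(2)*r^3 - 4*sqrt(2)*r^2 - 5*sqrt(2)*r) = -4*r^3 - sqrt(2)*r^3 + 56*sqrt(2)*r^2 - 336*r + 5*sqrt(2)*r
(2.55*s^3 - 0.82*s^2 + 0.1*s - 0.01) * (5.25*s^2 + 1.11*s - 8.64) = 13.3875*s^5 - 1.4745*s^4 - 22.4172*s^3 + 7.1433*s^2 - 0.8751*s + 0.0864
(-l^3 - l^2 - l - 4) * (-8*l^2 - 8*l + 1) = 8*l^5 + 16*l^4 + 15*l^3 + 39*l^2 + 31*l - 4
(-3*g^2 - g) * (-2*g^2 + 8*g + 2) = 6*g^4 - 22*g^3 - 14*g^2 - 2*g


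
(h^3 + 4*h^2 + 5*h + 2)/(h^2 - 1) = (h^2 + 3*h + 2)/(h - 1)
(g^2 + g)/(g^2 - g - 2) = g/(g - 2)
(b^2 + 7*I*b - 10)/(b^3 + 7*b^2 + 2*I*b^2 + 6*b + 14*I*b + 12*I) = (b + 5*I)/(b^2 + 7*b + 6)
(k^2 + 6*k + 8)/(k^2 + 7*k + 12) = (k + 2)/(k + 3)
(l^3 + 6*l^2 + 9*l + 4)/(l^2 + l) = l + 5 + 4/l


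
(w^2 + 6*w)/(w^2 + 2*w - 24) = w/(w - 4)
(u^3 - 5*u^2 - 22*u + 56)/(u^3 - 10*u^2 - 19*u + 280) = (u^2 + 2*u - 8)/(u^2 - 3*u - 40)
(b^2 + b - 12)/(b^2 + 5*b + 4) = (b - 3)/(b + 1)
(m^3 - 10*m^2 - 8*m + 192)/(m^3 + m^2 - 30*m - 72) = (m - 8)/(m + 3)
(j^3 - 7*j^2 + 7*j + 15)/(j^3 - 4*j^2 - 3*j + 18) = (j^2 - 4*j - 5)/(j^2 - j - 6)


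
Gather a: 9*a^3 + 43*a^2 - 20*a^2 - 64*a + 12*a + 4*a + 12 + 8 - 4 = 9*a^3 + 23*a^2 - 48*a + 16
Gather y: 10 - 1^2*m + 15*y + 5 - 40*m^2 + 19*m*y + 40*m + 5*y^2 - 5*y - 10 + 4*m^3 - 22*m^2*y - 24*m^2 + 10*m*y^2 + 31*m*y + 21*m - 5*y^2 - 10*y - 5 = 4*m^3 - 64*m^2 + 10*m*y^2 + 60*m + y*(-22*m^2 + 50*m)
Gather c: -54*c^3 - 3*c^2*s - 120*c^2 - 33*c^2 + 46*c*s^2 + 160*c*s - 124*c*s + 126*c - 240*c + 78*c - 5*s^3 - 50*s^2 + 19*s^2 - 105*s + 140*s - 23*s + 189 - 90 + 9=-54*c^3 + c^2*(-3*s - 153) + c*(46*s^2 + 36*s - 36) - 5*s^3 - 31*s^2 + 12*s + 108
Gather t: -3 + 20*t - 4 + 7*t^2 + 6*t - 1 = 7*t^2 + 26*t - 8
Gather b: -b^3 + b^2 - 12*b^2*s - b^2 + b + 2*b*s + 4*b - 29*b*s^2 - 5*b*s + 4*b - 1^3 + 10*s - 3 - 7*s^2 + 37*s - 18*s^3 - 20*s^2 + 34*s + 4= -b^3 - 12*b^2*s + b*(-29*s^2 - 3*s + 9) - 18*s^3 - 27*s^2 + 81*s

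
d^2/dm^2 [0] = 0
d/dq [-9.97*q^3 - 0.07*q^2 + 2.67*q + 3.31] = -29.91*q^2 - 0.14*q + 2.67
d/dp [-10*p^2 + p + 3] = 1 - 20*p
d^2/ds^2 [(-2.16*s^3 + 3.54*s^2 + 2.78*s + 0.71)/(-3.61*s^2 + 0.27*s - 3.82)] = (-2.8421709430404e-14*s^5 - 5.6843418860808e-14*s^4 - 138.618088*s^3 + 224.020158*s^2 + 423.290262*s - 89.57021)/(47.045881*s^6 - 10.556001*s^5 + 150.137373*s^4 - 22.359807*s^3 + 158.871126*s^2 - 11.819844*s + 55.742968)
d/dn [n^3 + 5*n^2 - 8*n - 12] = 3*n^2 + 10*n - 8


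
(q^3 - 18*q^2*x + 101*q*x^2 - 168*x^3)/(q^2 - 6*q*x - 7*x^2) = (q^2 - 11*q*x + 24*x^2)/(q + x)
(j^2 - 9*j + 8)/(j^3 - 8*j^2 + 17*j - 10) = (j - 8)/(j^2 - 7*j + 10)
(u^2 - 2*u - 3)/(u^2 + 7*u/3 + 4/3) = 3*(u - 3)/(3*u + 4)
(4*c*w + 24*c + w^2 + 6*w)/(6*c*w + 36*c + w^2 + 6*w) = (4*c + w)/(6*c + w)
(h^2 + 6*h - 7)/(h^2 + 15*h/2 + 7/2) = 2*(h - 1)/(2*h + 1)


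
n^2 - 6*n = n*(n - 6)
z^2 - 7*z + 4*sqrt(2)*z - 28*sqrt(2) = (z - 7)*(z + 4*sqrt(2))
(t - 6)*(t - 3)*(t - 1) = t^3 - 10*t^2 + 27*t - 18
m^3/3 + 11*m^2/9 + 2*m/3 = m*(m/3 + 1)*(m + 2/3)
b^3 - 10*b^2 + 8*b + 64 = (b - 8)*(b - 4)*(b + 2)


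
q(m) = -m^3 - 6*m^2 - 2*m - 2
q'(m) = -3*m^2 - 12*m - 2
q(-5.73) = 0.60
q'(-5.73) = -31.74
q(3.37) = -115.15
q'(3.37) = -76.51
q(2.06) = -40.32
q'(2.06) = -39.45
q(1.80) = -30.87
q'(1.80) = -33.32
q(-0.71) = -3.25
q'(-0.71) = 5.01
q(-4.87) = -19.06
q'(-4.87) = -14.71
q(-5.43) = -7.95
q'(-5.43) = -25.29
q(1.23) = -15.40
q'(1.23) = -21.30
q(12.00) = -2618.00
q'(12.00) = -578.00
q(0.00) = -2.00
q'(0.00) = -2.00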